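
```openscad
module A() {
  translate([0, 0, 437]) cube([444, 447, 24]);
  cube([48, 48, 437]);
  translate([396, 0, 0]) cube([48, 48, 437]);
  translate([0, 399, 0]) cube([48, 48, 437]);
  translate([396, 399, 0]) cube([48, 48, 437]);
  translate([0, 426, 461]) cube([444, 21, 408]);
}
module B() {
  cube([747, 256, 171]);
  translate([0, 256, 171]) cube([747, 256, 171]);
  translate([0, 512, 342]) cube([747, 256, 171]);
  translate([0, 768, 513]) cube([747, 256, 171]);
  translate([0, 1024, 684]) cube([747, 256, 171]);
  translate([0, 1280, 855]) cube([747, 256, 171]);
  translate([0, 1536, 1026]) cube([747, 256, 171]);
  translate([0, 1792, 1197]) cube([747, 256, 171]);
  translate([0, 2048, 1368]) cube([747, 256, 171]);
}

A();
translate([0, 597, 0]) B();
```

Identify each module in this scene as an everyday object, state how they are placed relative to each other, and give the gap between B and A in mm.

The staircase's nearest face is 150 mm from the chair's +y face.

A is a chair. B is a staircase. The staircase is on the floor beside the chair on its +y side. The gap between the staircase and the chair is 150 mm.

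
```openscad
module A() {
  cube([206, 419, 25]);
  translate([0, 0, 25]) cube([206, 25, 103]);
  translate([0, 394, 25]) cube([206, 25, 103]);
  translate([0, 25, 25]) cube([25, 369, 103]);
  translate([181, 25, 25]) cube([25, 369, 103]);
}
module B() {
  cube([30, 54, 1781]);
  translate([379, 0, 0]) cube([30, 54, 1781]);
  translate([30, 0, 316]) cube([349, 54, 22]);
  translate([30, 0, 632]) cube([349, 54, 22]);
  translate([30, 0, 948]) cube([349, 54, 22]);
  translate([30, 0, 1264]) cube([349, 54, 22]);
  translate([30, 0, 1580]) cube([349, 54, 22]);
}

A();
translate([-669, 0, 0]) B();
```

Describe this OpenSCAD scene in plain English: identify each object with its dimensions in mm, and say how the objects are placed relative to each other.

A is an open storage box with external size 206×419×128 mm and wall thickness 25 mm (the base is also 25 mm thick). The base covers the whole footprint; the four walls stand on the base, with the y-facing walls full-width and the x-facing walls fitting between their inner faces.

B is a straight ladder. Two 30×54 mm vertical rails, 1781 mm tall, stand 409 mm apart (outside-to-outside) with their front faces coplanar on the −y side. 5 rungs, each 54 mm deep and 22 mm tall, span between the inner faces of the rails, front faces flush with the rails. The lowest rung's underside is at z = 316 mm and rungs are spaced 316 mm apart (underside to underside).

The ladder is on the floor beside the open box on its −x side.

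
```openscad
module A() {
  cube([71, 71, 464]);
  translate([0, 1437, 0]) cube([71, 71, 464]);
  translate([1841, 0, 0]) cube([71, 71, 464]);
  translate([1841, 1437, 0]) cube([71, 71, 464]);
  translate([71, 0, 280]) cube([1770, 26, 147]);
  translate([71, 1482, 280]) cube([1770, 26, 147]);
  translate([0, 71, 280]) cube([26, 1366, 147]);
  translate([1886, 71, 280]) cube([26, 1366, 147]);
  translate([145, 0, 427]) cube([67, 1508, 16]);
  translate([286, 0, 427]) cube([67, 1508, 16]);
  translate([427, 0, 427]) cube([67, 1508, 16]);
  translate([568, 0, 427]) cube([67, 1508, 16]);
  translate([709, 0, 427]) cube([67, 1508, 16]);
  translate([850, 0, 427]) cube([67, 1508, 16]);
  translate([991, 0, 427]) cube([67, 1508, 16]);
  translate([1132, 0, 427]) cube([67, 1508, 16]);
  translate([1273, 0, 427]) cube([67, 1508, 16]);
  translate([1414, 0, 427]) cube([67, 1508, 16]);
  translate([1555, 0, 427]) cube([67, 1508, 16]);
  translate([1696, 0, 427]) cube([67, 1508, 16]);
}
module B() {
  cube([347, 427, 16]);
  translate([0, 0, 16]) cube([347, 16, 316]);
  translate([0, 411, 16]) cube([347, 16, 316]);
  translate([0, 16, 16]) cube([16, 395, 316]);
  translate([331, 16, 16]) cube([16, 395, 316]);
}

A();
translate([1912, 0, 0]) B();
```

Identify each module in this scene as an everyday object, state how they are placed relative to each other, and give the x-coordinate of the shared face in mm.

The bed frame's +x face and the open box's −x face are both at x = 1912 mm.

A is a bed frame. B is an open box. The open box is against the bed frame's +x side, with their −y faces flush. The x-coordinate of the shared face is 1912 mm.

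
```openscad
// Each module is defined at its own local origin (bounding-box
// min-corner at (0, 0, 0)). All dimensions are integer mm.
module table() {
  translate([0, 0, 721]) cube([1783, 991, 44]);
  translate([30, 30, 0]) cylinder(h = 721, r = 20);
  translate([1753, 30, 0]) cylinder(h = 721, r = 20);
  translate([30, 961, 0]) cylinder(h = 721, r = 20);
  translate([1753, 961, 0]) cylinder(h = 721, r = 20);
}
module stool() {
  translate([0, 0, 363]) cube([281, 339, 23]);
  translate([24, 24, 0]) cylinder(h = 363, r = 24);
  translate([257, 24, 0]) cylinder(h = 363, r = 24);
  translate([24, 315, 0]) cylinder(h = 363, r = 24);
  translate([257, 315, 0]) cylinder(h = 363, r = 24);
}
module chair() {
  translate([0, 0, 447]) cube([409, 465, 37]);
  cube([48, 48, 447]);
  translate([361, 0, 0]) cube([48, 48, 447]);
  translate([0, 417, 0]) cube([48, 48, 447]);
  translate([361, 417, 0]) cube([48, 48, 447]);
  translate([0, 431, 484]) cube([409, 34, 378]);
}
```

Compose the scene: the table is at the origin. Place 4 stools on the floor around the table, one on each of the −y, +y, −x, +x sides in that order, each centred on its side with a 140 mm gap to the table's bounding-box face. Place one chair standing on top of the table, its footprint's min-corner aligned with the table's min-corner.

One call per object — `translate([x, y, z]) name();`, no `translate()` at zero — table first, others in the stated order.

table();
translate([751, -479, 0]) stool();
translate([751, 1131, 0]) stool();
translate([-421, 326, 0]) stool();
translate([1923, 326, 0]) stool();
translate([0, 0, 765]) chair();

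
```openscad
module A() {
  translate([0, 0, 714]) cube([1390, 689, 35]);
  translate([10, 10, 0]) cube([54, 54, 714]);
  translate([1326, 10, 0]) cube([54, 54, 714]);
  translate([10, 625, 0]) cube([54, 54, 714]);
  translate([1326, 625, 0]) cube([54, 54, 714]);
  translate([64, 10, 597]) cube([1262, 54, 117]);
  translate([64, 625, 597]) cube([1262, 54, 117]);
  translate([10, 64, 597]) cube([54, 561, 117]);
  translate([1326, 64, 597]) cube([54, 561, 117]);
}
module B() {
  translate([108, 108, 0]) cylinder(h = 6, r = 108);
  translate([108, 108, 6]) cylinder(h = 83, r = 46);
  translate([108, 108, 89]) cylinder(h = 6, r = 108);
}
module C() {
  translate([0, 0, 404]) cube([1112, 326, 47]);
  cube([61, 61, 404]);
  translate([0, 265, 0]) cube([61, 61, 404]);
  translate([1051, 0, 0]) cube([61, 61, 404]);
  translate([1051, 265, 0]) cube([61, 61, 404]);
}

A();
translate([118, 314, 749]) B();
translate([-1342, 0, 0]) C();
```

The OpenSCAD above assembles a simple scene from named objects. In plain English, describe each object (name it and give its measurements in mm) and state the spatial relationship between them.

A is a rectangular dining table. The top is 1390×689×35 mm with its upper surface at z = 749 mm. It stands on four 54×54 mm square legs, each inset 10 mm from the nearest pair of top edges, running from the floor to the underside of the top. Four apron rails, 54 mm thick and 117 mm tall, run between adjacent legs with their top edges flush with the underside of the top and their outer faces flush with the legs' outer faces.

B is a spool: two coaxial disc flanges of radius 108 mm and thickness 6 mm, joined by a core cylinder of radius 46 mm and height 83 mm. The lower flange rests on z = 0 and the three cylinders share a vertical axis.

C is a long wooden bench with a 1112 mm (x) × 326 mm (y) seat, 47 mm thick, its top surface 451 mm above the floor. Four 61 mm square legs at the seat corners, flush with the edges, run from z = 0 to the seat underside.

The spool is on top of the table. The bench is on the floor beside the table on its −x side.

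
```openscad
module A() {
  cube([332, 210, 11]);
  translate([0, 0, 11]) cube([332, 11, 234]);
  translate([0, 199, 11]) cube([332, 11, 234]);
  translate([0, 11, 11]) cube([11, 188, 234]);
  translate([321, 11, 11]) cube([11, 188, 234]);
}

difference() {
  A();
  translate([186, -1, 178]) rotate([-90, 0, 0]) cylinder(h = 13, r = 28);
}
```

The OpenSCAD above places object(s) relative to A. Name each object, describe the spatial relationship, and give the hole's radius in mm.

A is an open box. The open box has a circular hole through its front wall. The hole's radius is 28 mm.

The subtracted cylinder has r = 28 mm.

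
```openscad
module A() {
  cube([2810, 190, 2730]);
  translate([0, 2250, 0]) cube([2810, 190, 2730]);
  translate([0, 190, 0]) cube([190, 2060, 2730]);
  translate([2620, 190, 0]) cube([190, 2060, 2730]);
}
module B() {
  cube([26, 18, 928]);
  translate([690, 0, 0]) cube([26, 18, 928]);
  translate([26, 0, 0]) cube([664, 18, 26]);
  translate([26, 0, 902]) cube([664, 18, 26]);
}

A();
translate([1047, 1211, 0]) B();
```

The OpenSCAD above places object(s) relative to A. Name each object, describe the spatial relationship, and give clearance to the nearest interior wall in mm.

A is a house frame. B is a picture frame. The picture frame sits inside the house frame, centred. The clearance to the nearest interior wall is 857 mm.

Clearances: x = 857, y = 1021; minimum 857 mm.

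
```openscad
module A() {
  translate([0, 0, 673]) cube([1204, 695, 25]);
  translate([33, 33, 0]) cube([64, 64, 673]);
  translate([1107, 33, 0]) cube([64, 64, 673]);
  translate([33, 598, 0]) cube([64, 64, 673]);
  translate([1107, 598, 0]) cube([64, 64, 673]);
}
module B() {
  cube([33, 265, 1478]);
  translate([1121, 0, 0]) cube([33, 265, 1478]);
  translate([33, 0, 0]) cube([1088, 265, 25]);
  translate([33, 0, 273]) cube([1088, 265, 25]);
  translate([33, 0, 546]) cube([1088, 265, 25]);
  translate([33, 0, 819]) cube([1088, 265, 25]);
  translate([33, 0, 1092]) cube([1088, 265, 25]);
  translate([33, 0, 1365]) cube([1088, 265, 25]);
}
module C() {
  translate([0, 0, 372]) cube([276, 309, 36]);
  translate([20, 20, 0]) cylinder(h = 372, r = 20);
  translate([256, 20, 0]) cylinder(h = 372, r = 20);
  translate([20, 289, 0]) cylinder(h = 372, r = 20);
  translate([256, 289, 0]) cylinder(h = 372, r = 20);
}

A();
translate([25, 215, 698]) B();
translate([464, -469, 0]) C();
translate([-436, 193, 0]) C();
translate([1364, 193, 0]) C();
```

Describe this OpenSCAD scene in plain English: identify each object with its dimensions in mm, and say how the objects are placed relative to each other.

A is a rectangular dining table. The top is 1204×695×25 mm with its upper surface at z = 698 mm. It stands on four 64×64 mm square legs, each inset 33 mm from the nearest pair of top edges, running from the floor to the underside of the top.

B is a bookshelf 1154 mm wide overall, 265 mm deep and 1478 mm tall. The two sides are 33 mm thick vertical panels. 6 horizontal shelves of 25 mm thickness span between the inner faces of the sides; the lowest shelf sits on the floor and shelves are stacked with a clear vertical gap of 248 mm between each pair.

C is a simple wooden stool: a rectangular seat 276 mm (x) by 309 mm (y), 36 mm thick, top face at z = 408 mm, on four round legs, each 40 mm in diameter. The legs rest on z = 0, each leg's axis is inset half a diameter from the nearest pair of seat edges (so the leg's bounding box is flush with the corner).

The bookshelf is on top of the table, centred. Three stools sit around the table at the −y, −x, +x sides.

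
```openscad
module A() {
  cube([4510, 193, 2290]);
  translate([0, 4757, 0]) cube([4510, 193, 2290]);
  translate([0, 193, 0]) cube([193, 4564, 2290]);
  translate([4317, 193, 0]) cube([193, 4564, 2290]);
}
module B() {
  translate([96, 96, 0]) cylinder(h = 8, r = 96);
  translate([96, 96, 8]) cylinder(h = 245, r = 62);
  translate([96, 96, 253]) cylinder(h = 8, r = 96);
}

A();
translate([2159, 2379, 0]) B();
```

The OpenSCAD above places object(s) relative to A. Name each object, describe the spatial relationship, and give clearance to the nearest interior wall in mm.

A is a house frame. B is a spool. The spool sits inside the house frame, centred. The clearance to the nearest interior wall is 1966 mm.

Clearances: x = 1966, y = 2186; minimum 1966 mm.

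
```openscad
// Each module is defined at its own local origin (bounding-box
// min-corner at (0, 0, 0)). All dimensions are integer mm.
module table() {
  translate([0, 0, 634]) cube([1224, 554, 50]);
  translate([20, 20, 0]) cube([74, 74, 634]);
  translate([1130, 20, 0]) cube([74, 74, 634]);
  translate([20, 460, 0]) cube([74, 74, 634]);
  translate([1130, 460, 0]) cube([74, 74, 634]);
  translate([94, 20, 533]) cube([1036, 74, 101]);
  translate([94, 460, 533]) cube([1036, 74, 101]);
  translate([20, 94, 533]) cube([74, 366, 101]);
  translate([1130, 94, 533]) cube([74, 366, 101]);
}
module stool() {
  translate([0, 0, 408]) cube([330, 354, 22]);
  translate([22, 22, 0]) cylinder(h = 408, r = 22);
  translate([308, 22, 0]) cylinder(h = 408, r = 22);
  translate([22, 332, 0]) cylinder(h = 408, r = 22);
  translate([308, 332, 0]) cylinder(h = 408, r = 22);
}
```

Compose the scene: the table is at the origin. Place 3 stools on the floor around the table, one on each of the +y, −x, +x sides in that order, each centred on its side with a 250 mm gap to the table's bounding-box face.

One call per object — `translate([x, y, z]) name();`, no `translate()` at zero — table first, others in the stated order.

table();
translate([447, 804, 0]) stool();
translate([-580, 100, 0]) stool();
translate([1474, 100, 0]) stool();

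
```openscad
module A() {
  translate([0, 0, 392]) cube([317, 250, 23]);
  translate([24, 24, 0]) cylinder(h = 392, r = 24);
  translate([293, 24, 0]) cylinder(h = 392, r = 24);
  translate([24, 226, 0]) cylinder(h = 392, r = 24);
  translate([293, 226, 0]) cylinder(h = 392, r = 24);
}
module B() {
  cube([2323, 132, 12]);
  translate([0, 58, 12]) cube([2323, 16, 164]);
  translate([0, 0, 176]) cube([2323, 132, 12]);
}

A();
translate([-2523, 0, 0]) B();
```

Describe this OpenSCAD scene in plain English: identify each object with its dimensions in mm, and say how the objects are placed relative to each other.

A is a four-legged stool. The seat is a 317×250×23 mm slab whose top surface is at z = 415 mm; four round legs, each 48 mm in diameter, run from the floor (z = 0) to the underside of the seat, each leg's axis is inset half a diameter from the nearest pair of seat edges (so the leg's bounding box is flush with the corner).

B is an I-beam lying along x, 2323 mm long. Overall section height 188 mm. Two flanges 132 mm wide (y) and 12 mm thick, one on the floor and one at the top; a web 16 mm thick runs between them, centred on the flange width.

The I-beam is on the floor beside the stool on its −x side.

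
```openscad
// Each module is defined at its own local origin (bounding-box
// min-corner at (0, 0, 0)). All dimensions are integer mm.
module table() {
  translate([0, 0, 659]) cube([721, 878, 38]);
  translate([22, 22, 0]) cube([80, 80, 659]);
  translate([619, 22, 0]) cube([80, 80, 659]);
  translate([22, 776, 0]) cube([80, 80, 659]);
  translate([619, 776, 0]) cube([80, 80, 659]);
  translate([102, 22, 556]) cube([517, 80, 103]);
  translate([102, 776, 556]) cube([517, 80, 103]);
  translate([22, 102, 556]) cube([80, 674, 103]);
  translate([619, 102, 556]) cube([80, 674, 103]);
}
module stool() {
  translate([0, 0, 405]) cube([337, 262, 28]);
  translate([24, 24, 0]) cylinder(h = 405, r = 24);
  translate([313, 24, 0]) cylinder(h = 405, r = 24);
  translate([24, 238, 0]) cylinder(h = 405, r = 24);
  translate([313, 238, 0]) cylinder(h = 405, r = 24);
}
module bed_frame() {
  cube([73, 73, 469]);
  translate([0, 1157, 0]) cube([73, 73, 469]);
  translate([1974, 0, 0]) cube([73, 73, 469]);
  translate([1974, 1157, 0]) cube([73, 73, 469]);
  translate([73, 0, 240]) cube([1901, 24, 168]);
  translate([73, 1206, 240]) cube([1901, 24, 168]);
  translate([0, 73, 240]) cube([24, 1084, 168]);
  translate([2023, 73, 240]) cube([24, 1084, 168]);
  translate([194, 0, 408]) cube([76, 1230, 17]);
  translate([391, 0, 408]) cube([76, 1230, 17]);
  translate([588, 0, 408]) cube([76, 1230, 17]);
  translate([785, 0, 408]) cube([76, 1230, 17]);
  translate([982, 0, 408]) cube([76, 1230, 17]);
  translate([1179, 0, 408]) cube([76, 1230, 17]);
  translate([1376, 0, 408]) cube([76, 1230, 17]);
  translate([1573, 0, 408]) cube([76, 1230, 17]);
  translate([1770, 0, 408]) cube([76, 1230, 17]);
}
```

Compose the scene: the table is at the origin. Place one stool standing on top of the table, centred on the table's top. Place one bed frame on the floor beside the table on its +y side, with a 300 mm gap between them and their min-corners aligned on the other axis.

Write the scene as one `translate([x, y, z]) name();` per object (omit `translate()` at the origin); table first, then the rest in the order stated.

table();
translate([192, 308, 697]) stool();
translate([0, 1178, 0]) bed_frame();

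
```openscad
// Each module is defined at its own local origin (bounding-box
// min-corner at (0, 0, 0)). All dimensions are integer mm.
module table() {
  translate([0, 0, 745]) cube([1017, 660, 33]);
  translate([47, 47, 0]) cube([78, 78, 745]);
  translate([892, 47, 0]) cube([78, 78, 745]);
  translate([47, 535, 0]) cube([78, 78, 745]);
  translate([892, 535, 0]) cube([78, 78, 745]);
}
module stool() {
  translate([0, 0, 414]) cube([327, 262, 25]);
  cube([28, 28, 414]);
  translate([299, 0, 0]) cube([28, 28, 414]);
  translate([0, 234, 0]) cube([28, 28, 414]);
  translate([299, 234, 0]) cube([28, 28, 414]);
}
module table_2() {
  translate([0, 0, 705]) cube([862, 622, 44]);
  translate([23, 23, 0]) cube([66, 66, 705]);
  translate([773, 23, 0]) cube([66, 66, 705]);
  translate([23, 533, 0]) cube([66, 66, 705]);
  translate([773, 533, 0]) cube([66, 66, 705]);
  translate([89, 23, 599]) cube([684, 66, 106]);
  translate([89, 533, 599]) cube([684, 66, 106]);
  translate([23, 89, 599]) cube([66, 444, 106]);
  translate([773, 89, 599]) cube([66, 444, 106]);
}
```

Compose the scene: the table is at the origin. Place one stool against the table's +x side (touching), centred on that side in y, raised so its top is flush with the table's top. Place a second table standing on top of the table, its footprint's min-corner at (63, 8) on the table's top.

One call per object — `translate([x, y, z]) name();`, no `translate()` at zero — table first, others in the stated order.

table();
translate([1017, 199, 339]) stool();
translate([63, 8, 778]) table_2();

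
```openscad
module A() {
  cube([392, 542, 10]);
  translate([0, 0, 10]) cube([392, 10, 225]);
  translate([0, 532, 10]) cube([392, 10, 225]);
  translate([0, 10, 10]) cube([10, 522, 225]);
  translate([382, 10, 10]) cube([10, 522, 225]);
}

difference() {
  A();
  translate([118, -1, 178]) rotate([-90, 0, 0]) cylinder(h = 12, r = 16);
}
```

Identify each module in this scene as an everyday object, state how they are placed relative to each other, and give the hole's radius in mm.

A is an open box. The open box has a circular hole through its front wall. The hole's radius is 16 mm.

The subtracted cylinder has r = 16 mm.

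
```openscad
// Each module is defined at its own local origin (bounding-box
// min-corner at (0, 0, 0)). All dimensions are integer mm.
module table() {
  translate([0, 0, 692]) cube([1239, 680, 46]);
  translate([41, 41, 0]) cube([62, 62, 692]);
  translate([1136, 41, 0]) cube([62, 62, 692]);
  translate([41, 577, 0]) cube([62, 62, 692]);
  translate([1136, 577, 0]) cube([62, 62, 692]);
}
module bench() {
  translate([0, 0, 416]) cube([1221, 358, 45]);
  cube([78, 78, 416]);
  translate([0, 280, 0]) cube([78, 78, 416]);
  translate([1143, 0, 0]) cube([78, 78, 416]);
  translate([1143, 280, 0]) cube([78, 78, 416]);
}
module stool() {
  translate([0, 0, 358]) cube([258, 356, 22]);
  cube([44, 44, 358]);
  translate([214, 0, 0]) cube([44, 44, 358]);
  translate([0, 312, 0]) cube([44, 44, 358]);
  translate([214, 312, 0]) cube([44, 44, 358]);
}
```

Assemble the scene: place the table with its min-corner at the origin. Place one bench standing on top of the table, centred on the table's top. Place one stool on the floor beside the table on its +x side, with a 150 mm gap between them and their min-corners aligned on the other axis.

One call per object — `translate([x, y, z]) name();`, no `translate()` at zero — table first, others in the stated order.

table();
translate([9, 161, 738]) bench();
translate([1389, 0, 0]) stool();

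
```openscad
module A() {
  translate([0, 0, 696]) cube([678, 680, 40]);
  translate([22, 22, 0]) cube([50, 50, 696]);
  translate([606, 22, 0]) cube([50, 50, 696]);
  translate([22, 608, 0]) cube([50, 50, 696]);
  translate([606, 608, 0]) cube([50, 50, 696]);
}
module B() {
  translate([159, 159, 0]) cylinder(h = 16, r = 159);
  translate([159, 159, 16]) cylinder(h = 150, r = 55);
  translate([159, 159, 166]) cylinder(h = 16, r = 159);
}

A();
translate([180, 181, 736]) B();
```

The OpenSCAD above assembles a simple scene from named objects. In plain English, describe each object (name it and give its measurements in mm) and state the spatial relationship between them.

A is a table: top 678 mm (x) × 680 mm (y), 40 mm thick, upper face at z = 736 mm, on four 50×50 mm square legs, each inset 22 mm from the nearest pair of top edges, running from z = 0 to the bottom of the top.

B is a spool: two coaxial disc flanges of radius 159 mm and thickness 16 mm, joined by a core cylinder of radius 55 mm and height 150 mm. The lower flange rests on z = 0 and the three cylinders share a vertical axis.

The spool is on top of the table, centred.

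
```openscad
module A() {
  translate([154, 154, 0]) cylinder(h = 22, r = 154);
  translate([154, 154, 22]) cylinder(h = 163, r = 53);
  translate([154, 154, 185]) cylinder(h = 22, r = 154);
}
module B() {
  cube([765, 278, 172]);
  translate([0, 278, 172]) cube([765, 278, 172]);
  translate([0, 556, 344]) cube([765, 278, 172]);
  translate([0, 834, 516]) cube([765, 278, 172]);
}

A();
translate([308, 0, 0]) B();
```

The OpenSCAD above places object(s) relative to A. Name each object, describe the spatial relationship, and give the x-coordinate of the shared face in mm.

The spool's +x face and the staircase's −x face are both at x = 308 mm.

A is a spool. B is a staircase. The staircase is against the spool's +x side, with their −y faces flush. The x-coordinate of the shared face is 308 mm.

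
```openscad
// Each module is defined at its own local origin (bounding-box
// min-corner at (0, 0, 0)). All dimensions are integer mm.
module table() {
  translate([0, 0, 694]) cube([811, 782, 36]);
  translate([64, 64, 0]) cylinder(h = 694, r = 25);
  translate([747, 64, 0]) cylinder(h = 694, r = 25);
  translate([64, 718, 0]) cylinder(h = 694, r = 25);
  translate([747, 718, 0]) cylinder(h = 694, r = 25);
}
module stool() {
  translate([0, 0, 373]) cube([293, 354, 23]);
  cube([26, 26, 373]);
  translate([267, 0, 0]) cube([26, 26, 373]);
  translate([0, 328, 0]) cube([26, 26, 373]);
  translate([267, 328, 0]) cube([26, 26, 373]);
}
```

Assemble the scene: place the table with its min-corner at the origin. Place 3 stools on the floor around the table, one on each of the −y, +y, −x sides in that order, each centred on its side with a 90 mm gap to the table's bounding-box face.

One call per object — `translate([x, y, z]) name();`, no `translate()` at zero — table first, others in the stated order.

table();
translate([259, -444, 0]) stool();
translate([259, 872, 0]) stool();
translate([-383, 214, 0]) stool();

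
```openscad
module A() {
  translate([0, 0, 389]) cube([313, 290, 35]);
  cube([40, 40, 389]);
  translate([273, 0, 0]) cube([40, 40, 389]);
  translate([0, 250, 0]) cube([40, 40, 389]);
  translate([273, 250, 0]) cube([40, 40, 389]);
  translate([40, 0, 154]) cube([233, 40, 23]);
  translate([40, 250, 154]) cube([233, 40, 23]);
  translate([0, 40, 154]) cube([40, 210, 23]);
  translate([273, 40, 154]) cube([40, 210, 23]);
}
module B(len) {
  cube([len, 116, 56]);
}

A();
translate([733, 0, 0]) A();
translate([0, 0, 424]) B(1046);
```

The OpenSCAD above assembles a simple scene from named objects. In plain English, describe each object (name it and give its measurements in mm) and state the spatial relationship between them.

A is a four-legged stool. The seat is a 313×290×35 mm slab whose top surface is at z = 424 mm; four square legs, each 40×40 mm in cross-section, run from the floor (z = 0) to the underside of the seat, each flush with a corner of the seat. Four stretchers, 40 mm wide and 23 mm tall, connect adjacent legs with their undersides at z = 154 mm, each running between the inner faces of the legs it joins and aligned with the legs' outer faces on the other axis.

B is a rectangular beam 1046 mm long (x), 116 mm deep (y), 56 mm thick (z).

The beam spans the tops of two stools placed 420 mm apart, resting at z = 424 mm.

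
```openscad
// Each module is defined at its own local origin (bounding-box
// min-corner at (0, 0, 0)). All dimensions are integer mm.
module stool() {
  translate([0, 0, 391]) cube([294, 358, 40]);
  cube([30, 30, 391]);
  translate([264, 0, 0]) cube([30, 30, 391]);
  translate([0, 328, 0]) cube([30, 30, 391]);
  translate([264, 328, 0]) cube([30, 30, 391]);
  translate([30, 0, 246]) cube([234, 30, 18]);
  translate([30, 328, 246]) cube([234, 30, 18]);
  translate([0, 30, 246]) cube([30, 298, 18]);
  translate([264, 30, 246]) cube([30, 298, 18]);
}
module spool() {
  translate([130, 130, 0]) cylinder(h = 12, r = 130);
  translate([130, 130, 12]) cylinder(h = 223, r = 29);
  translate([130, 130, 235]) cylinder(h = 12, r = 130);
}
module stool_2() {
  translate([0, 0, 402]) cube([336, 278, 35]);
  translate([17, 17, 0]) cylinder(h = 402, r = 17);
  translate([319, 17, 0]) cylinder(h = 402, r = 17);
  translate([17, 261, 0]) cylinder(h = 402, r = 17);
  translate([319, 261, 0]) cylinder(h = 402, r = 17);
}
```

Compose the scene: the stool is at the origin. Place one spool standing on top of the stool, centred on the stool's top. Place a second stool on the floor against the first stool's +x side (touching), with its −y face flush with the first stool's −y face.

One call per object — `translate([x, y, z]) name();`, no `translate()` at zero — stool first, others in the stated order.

stool();
translate([17, 49, 431]) spool();
translate([294, 0, 0]) stool_2();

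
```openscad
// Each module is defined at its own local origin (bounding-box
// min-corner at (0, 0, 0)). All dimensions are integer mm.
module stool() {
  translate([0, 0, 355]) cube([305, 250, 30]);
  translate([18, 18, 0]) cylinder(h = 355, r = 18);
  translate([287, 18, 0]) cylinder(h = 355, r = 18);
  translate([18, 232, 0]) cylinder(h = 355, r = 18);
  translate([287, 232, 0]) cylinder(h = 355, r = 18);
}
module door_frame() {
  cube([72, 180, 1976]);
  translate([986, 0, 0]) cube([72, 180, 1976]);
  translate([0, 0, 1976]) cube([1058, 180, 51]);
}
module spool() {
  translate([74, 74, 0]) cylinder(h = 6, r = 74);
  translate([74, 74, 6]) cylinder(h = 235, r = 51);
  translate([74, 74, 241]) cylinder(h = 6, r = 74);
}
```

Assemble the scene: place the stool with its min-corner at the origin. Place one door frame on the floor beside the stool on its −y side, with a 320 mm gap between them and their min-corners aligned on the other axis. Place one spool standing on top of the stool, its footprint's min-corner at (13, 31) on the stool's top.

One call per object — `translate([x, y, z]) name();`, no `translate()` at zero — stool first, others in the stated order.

stool();
translate([0, -500, 0]) door_frame();
translate([13, 31, 385]) spool();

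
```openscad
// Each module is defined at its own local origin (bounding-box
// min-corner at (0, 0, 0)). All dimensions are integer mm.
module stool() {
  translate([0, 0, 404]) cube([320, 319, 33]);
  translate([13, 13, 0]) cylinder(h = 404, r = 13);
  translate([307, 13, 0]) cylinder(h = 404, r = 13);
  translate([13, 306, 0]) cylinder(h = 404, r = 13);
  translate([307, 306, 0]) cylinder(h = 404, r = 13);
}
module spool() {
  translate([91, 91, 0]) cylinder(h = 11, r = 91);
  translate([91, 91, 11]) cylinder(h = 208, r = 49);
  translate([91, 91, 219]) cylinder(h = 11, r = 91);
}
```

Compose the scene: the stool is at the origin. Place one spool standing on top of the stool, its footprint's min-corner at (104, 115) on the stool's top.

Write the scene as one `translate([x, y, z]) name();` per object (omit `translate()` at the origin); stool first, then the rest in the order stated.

stool();
translate([104, 115, 437]) spool();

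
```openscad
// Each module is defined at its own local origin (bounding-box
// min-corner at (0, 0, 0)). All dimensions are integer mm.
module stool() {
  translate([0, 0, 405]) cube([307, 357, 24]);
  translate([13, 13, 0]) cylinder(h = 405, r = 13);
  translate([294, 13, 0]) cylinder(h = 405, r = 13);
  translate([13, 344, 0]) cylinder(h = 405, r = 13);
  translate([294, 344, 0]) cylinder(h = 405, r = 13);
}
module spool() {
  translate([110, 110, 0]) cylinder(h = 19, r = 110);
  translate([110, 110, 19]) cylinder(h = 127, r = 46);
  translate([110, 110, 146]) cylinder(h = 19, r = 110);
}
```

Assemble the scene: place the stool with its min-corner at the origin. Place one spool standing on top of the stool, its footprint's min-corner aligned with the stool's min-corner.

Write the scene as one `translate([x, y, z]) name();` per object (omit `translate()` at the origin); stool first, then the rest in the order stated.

stool();
translate([0, 0, 429]) spool();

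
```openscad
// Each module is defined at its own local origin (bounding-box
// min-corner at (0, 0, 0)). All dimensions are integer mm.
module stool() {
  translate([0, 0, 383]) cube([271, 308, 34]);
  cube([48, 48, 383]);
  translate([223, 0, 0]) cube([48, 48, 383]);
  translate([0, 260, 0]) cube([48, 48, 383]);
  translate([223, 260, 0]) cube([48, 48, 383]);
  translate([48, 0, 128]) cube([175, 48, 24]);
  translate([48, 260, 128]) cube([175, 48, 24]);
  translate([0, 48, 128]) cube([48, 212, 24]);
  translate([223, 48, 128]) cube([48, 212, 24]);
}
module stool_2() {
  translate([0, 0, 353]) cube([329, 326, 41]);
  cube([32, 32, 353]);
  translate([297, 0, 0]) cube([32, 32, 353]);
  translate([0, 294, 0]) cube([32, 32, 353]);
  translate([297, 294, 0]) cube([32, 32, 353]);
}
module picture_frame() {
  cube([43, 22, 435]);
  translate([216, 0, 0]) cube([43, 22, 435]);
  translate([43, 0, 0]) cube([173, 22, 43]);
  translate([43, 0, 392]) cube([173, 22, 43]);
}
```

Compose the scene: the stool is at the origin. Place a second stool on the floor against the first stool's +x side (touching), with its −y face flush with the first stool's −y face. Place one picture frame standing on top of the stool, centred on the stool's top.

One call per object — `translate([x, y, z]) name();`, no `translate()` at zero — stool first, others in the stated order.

stool();
translate([271, 0, 0]) stool_2();
translate([6, 143, 417]) picture_frame();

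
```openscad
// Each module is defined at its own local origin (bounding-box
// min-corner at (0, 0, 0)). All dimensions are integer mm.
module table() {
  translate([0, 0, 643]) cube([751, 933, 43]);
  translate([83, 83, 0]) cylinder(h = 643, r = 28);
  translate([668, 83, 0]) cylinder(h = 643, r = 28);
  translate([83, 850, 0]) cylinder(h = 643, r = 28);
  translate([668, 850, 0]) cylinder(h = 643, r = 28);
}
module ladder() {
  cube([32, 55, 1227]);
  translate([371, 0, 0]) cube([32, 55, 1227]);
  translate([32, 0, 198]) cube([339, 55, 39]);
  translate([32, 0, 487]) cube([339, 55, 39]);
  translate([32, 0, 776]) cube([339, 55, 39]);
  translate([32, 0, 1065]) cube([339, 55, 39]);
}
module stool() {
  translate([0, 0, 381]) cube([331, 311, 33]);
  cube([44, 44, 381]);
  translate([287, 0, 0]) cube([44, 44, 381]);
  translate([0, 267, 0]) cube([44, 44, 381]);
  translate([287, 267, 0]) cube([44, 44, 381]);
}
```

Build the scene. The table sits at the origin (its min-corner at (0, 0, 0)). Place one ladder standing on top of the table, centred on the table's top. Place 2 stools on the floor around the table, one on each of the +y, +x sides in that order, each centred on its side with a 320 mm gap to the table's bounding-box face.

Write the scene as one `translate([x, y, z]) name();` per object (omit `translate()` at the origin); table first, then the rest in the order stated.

table();
translate([174, 439, 686]) ladder();
translate([210, 1253, 0]) stool();
translate([1071, 311, 0]) stool();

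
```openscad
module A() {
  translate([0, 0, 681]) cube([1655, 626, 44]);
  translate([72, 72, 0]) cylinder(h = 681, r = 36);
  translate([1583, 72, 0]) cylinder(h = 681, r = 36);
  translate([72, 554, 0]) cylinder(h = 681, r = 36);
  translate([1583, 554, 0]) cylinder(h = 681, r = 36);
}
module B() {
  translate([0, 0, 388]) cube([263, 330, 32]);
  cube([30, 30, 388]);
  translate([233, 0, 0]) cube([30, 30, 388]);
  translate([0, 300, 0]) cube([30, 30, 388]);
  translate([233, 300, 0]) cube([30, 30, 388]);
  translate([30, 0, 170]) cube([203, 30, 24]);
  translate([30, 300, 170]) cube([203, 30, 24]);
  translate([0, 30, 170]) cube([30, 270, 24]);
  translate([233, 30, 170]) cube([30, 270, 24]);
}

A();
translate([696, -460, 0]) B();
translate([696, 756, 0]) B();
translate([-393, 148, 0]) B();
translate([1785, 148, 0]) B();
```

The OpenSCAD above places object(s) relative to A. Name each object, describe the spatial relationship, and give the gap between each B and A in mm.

Each stool's nearest face is 130 mm from the table's bounding box.

A is a table. B is a stool. Four stools sit around the table at the −y, +y, −x, +x sides. The gap between each stool and the table is 130 mm.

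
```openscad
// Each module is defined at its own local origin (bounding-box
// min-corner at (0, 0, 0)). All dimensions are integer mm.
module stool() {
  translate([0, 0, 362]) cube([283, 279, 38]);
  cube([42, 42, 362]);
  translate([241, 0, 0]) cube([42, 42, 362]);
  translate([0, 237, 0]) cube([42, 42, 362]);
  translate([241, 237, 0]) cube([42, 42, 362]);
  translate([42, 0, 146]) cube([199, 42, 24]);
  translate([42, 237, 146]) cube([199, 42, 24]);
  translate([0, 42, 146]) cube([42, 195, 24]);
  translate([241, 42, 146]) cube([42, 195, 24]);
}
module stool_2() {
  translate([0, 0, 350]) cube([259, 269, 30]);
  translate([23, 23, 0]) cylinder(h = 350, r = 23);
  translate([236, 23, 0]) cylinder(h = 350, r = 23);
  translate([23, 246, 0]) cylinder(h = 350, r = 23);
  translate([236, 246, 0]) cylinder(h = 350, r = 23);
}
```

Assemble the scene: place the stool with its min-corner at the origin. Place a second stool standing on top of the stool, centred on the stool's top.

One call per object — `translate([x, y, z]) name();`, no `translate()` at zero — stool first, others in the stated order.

stool();
translate([12, 5, 400]) stool_2();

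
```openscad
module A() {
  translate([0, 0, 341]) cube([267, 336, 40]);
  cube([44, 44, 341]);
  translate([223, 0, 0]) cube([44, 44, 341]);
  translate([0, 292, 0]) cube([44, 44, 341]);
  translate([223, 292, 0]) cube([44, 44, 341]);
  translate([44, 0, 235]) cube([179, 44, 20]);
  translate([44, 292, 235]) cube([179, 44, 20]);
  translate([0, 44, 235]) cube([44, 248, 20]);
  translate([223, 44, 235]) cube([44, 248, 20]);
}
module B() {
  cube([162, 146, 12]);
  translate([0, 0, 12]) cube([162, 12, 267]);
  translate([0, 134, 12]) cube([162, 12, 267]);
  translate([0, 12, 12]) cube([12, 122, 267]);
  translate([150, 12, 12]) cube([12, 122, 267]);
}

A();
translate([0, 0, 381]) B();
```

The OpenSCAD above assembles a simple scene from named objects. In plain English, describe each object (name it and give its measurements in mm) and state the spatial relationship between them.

A is a simple wooden stool: a rectangular seat 267 mm (x) by 336 mm (y), 40 mm thick, top face at z = 381 mm, on four square legs, each 44×44 mm in cross-section. The legs rest on z = 0, each flush with a corner of the seat. Four stretchers, 44 mm wide and 20 mm tall, connect adjacent legs with their undersides at z = 235 mm, each running between the inner faces of the legs it joins and aligned with the legs' outer faces on the other axis.

B is an open-topped rectangular box: outside dimensions 162×146×279 mm, with a uniform wall and base thickness of 12 mm. The base is a full 162×146 slab on the floor; four walls sit on top of the base. The front and back walls (the −y and +y sides) span the full width; the two side walls fit between them.

The open box is on top of the stool.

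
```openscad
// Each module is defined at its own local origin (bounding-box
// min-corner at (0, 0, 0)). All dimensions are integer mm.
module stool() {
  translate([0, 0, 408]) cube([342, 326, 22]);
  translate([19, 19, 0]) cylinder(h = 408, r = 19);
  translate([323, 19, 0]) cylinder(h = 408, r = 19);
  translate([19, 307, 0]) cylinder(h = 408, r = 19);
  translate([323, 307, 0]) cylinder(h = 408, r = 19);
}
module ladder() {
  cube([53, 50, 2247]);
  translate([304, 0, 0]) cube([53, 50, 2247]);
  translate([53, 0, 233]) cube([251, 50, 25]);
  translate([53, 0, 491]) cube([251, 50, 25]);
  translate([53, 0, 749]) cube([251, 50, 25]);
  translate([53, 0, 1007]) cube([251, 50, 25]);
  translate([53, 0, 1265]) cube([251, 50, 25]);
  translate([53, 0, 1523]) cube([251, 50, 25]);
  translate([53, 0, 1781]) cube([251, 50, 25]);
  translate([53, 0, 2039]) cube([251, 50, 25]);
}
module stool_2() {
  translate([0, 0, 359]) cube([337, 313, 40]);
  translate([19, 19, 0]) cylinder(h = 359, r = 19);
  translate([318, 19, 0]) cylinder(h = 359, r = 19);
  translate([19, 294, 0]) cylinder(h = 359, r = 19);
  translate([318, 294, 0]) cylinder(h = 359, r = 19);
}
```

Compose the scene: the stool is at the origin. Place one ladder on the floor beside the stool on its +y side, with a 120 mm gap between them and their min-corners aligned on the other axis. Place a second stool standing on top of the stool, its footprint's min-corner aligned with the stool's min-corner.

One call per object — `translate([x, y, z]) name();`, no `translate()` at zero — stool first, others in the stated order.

stool();
translate([0, 446, 0]) ladder();
translate([0, 0, 430]) stool_2();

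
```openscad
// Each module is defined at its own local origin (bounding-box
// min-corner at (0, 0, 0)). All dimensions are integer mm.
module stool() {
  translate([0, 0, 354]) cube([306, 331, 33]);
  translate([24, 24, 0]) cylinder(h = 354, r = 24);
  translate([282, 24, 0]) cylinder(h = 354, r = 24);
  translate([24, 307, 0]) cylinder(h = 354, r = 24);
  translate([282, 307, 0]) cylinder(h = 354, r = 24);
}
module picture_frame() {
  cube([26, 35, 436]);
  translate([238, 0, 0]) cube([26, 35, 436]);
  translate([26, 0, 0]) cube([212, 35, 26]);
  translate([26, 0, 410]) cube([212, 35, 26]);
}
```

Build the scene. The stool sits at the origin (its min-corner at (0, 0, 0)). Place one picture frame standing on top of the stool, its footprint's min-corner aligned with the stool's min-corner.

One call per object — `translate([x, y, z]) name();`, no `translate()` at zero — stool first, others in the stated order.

stool();
translate([0, 0, 387]) picture_frame();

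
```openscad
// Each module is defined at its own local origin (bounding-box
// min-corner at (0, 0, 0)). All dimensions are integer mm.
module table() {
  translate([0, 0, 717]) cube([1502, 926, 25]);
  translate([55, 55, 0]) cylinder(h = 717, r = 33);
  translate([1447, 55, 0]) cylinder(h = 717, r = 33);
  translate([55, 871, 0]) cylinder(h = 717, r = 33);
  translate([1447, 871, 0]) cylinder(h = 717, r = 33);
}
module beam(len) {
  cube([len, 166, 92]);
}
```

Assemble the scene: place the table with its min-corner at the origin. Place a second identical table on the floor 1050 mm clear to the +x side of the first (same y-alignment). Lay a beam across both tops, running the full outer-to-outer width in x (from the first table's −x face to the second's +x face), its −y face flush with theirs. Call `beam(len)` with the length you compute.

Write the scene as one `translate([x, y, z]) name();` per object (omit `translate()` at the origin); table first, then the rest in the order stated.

table();
translate([2552, 0, 0]) table();
translate([0, 0, 742]) beam(4054);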